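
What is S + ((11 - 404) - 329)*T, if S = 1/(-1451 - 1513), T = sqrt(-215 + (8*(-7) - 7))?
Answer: -1/2964 - 722*I*sqrt(278) ≈ -0.00033738 - 12038.0*I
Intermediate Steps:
T = I*sqrt(278) (T = sqrt(-215 + (-56 - 7)) = sqrt(-215 - 63) = sqrt(-278) = I*sqrt(278) ≈ 16.673*I)
S = -1/2964 (S = 1/(-2964) = -1/2964 ≈ -0.00033738)
S + ((11 - 404) - 329)*T = -1/2964 + ((11 - 404) - 329)*(I*sqrt(278)) = -1/2964 + (-393 - 329)*(I*sqrt(278)) = -1/2964 - 722*I*sqrt(278)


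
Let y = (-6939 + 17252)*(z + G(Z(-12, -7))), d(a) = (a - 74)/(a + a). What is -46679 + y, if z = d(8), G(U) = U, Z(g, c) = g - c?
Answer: -1126281/8 ≈ -1.4079e+5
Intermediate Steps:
d(a) = (-74 + a)/(2*a) (d(a) = (-74 + a)/((2*a)) = (-74 + a)*(1/(2*a)) = (-74 + a)/(2*a))
z = -33/8 (z = (½)*(-74 + 8)/8 = (½)*(⅛)*(-66) = -33/8 ≈ -4.1250)
y = -752849/8 (y = (-6939 + 17252)*(-33/8 + (-12 - 1*(-7))) = 10313*(-33/8 + (-12 + 7)) = 10313*(-33/8 - 5) = 10313*(-73/8) = -752849/8 ≈ -94106.)
-46679 + y = -46679 - 752849/8 = -1126281/8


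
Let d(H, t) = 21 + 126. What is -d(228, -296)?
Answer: -147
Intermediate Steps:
d(H, t) = 147
-d(228, -296) = -1*147 = -147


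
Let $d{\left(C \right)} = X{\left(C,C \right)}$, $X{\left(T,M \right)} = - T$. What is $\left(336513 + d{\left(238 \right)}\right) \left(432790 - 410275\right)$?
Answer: $7571231625$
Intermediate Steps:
$d{\left(C \right)} = - C$
$\left(336513 + d{\left(238 \right)}\right) \left(432790 - 410275\right) = \left(336513 - 238\right) \left(432790 - 410275\right) = \left(336513 - 238\right) 22515 = 336275 \cdot 22515 = 7571231625$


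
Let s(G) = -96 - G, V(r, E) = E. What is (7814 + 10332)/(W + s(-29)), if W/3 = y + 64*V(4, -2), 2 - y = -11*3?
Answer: -9073/173 ≈ -52.445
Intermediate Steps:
y = 35 (y = 2 - (-11)*3 = 2 - 1*(-33) = 2 + 33 = 35)
W = -279 (W = 3*(35 + 64*(-2)) = 3*(35 - 128) = 3*(-93) = -279)
(7814 + 10332)/(W + s(-29)) = (7814 + 10332)/(-279 + (-96 - 1*(-29))) = 18146/(-279 + (-96 + 29)) = 18146/(-279 - 67) = 18146/(-346) = 18146*(-1/346) = -9073/173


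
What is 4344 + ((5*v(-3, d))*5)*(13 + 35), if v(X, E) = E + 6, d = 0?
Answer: 11544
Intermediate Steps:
v(X, E) = 6 + E
4344 + ((5*v(-3, d))*5)*(13 + 35) = 4344 + ((5*(6 + 0))*5)*(13 + 35) = 4344 + ((5*6)*5)*48 = 4344 + (30*5)*48 = 4344 + 150*48 = 4344 + 7200 = 11544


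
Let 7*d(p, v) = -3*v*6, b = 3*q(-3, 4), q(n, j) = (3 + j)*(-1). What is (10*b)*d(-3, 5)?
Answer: 2700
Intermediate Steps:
q(n, j) = -3 - j
b = -21 (b = 3*(-3 - 1*4) = 3*(-3 - 4) = 3*(-7) = -21)
d(p, v) = -18*v/7 (d(p, v) = (-3*v*6)/7 = (-18*v)/7 = -18*v/7)
(10*b)*d(-3, 5) = (10*(-21))*(-18/7*5) = -210*(-90/7) = 2700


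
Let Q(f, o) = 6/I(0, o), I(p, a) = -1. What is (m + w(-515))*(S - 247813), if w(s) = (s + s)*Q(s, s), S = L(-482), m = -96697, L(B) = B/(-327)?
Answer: 7334987978773/327 ≈ 2.2431e+10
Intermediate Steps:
L(B) = -B/327 (L(B) = B*(-1/327) = -B/327)
S = 482/327 (S = -1/327*(-482) = 482/327 ≈ 1.4740)
Q(f, o) = -6 (Q(f, o) = 6/(-1) = 6*(-1) = -6)
w(s) = -12*s (w(s) = (s + s)*(-6) = (2*s)*(-6) = -12*s)
(m + w(-515))*(S - 247813) = (-96697 - 12*(-515))*(482/327 - 247813) = (-96697 + 6180)*(-81034369/327) = -90517*(-81034369/327) = 7334987978773/327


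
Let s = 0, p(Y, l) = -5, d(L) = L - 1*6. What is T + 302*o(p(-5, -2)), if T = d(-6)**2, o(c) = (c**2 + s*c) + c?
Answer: 6184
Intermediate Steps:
d(L) = -6 + L (d(L) = L - 6 = -6 + L)
o(c) = c + c**2 (o(c) = (c**2 + 0*c) + c = (c**2 + 0) + c = c**2 + c = c + c**2)
T = 144 (T = (-6 - 6)**2 = (-12)**2 = 144)
T + 302*o(p(-5, -2)) = 144 + 302*(-5*(1 - 5)) = 144 + 302*(-5*(-4)) = 144 + 302*20 = 144 + 6040 = 6184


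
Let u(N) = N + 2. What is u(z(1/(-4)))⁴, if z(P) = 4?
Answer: 1296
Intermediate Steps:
u(N) = 2 + N
u(z(1/(-4)))⁴ = (2 + 4)⁴ = 6⁴ = 1296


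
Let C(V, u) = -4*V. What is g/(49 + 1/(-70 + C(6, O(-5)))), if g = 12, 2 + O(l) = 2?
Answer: 376/1535 ≈ 0.24495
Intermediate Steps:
O(l) = 0 (O(l) = -2 + 2 = 0)
g/(49 + 1/(-70 + C(6, O(-5)))) = 12/(49 + 1/(-70 - 4*6)) = 12/(49 + 1/(-70 - 24)) = 12/(49 + 1/(-94)) = 12/(49 - 1/94) = 12/(4605/94) = 12*(94/4605) = 376/1535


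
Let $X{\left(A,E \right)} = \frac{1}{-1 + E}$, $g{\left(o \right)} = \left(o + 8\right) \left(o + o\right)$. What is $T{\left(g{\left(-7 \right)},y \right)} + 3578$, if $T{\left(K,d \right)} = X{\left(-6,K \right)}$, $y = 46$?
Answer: $\frac{53669}{15} \approx 3577.9$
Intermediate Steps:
$g{\left(o \right)} = 2 o \left(8 + o\right)$ ($g{\left(o \right)} = \left(8 + o\right) 2 o = 2 o \left(8 + o\right)$)
$T{\left(K,d \right)} = \frac{1}{-1 + K}$
$T{\left(g{\left(-7 \right)},y \right)} + 3578 = \frac{1}{-1 + 2 \left(-7\right) \left(8 - 7\right)} + 3578 = \frac{1}{-1 + 2 \left(-7\right) 1} + 3578 = \frac{1}{-1 - 14} + 3578 = \frac{1}{-15} + 3578 = - \frac{1}{15} + 3578 = \frac{53669}{15}$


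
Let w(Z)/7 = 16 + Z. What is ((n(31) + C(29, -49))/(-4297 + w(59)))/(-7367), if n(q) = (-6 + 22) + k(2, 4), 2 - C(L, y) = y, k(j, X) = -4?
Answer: 63/27788324 ≈ 2.2671e-6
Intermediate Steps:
C(L, y) = 2 - y
n(q) = 12 (n(q) = (-6 + 22) - 4 = 16 - 4 = 12)
w(Z) = 112 + 7*Z (w(Z) = 7*(16 + Z) = 112 + 7*Z)
((n(31) + C(29, -49))/(-4297 + w(59)))/(-7367) = ((12 + (2 - 1*(-49)))/(-4297 + (112 + 7*59)))/(-7367) = ((12 + (2 + 49))/(-4297 + (112 + 413)))*(-1/7367) = ((12 + 51)/(-4297 + 525))*(-1/7367) = (63/(-3772))*(-1/7367) = (63*(-1/3772))*(-1/7367) = -63/3772*(-1/7367) = 63/27788324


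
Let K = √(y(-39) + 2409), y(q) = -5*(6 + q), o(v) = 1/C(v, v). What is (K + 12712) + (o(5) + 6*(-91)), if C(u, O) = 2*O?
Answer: 121661/10 + 3*√286 ≈ 12217.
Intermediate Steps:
o(v) = 1/(2*v)
y(q) = -30 - 5*q
K = 3*√286 (K = √((-30 - 5*(-39)) + 2409) = √((-30 + 195) + 2409) = √(165 + 2409) = √2574 = 3*√286 ≈ 50.735)
(K + 12712) + (o(5) + 6*(-91)) = (3*√286 + 12712) + ((½)/5 + 6*(-91)) = (12712 + 3*√286) + ((½)*(⅕) - 546) = (12712 + 3*√286) + (⅒ - 546) = (12712 + 3*√286) - 5459/10 = 121661/10 + 3*√286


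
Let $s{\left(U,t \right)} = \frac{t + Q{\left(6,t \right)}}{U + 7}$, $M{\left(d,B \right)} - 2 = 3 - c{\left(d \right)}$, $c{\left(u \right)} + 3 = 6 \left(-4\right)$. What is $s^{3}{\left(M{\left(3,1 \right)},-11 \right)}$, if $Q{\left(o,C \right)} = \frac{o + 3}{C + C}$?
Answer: $- \frac{15813251}{631628712} \approx -0.025036$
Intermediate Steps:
$c{\left(u \right)} = -27$ ($c{\left(u \right)} = -3 + 6 \left(-4\right) = -3 - 24 = -27$)
$Q{\left(o,C \right)} = \frac{3 + o}{2 C}$
$M{\left(d,B \right)} = 32$ ($M{\left(d,B \right)} = 2 + \left(3 - -27\right) = 2 + \left(3 + 27\right) = 2 + 30 = 32$)
$s{\left(U,t \right)} = \frac{t + \frac{9}{2 t}}{7 + U}$ ($s{\left(U,t \right)} = \frac{t + \frac{3 + 6}{2 t}}{U + 7} = \frac{t + \frac{1}{2} \frac{1}{t} 9}{7 + U} = \frac{t + \frac{9}{2 t}}{7 + U}$)
$s^{3}{\left(M{\left(3,1 \right)},-11 \right)} = \left(\frac{\frac{9}{2} + \left(-11\right)^{2}}{\left(-11\right) \left(7 + 32\right)}\right)^{3} = \left(- \frac{\frac{9}{2} + 121}{11 \cdot 39}\right)^{3} = \left(\left(- \frac{1}{11}\right) \frac{1}{39} \cdot \frac{251}{2}\right)^{3} = \left(- \frac{251}{858}\right)^{3} = - \frac{15813251}{631628712}$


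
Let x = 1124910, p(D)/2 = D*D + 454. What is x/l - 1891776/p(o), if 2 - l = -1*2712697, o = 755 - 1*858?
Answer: -283718283598/3334509893 ≈ -85.085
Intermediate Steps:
o = -103 (o = 755 - 858 = -103)
p(D) = 908 + 2*D**2 (p(D) = 2*(D*D + 454) = 2*(D**2 + 454) = 2*(454 + D**2) = 908 + 2*D**2)
l = 2712699 (l = 2 - (-1)*2712697 = 2 - 1*(-2712697) = 2 + 2712697 = 2712699)
x/l - 1891776/p(o) = 1124910/2712699 - 1891776/(908 + 2*(-103)**2) = 1124910*(1/2712699) - 1891776/(908 + 2*10609) = 124990/301411 - 1891776/(908 + 21218) = 124990/301411 - 1891776/22126 = 124990/301411 - 1891776*1/22126 = 124990/301411 - 945888/11063 = -283718283598/3334509893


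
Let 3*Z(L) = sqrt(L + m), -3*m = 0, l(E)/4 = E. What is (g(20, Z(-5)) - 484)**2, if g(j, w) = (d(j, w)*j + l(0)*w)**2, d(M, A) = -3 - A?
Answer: 419089936/81 + 41670400*I*sqrt(5)/9 ≈ 5.174e+6 + 1.0353e+7*I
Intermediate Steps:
l(E) = 4*E
m = 0 (m = -1/3*0 = 0)
Z(L) = sqrt(L)/3 (Z(L) = sqrt(L + 0)/3 = sqrt(L)/3)
g(j, w) = j**2*(-3 - w)**2 (g(j, w) = ((-3 - w)*j + (4*0)*w)**2 = (j*(-3 - w) + 0*w)**2 = (j*(-3 - w) + 0)**2 = (j*(-3 - w))**2 = j**2*(-3 - w)**2)
(g(20, Z(-5)) - 484)**2 = (20**2*(3 + sqrt(-5)/3)**2 - 484)**2 = (400*(3 + (I*sqrt(5))/3)**2 - 484)**2 = (400*(3 + I*sqrt(5)/3)**2 - 484)**2 = (-484 + 400*(3 + I*sqrt(5)/3)**2)**2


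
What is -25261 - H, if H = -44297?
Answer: 19036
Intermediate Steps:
-25261 - H = -25261 - 1*(-44297) = -25261 + 44297 = 19036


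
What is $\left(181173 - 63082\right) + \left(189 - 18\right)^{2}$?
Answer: $147332$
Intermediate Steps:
$\left(181173 - 63082\right) + \left(189 - 18\right)^{2} = 118091 + 171^{2} = 118091 + 29241 = 147332$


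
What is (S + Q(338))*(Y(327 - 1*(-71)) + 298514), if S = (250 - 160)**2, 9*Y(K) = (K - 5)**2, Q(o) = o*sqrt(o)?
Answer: 2556967500 + 1387075950*sqrt(2) ≈ 4.5186e+9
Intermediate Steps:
Q(o) = o**(3/2)
Y(K) = (-5 + K)**2/9 (Y(K) = (K - 5)**2/9 = (-5 + K)**2/9)
S = 8100 (S = 90**2 = 8100)
(S + Q(338))*(Y(327 - 1*(-71)) + 298514) = (8100 + 338**(3/2))*((-5 + (327 - 1*(-71)))**2/9 + 298514) = (8100 + 4394*sqrt(2))*((-5 + (327 + 71))**2/9 + 298514) = (8100 + 4394*sqrt(2))*((-5 + 398)**2/9 + 298514) = (8100 + 4394*sqrt(2))*((1/9)*393**2 + 298514) = (8100 + 4394*sqrt(2))*((1/9)*154449 + 298514) = (8100 + 4394*sqrt(2))*(17161 + 298514) = (8100 + 4394*sqrt(2))*315675 = 2556967500 + 1387075950*sqrt(2)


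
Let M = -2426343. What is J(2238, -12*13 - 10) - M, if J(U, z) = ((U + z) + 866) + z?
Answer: 2429115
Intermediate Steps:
J(U, z) = 866 + U + 2*z (J(U, z) = (866 + U + z) + z = 866 + U + 2*z)
J(2238, -12*13 - 10) - M = (866 + 2238 + 2*(-12*13 - 10)) - 1*(-2426343) = (866 + 2238 + 2*(-156 - 10)) + 2426343 = (866 + 2238 + 2*(-166)) + 2426343 = (866 + 2238 - 332) + 2426343 = 2772 + 2426343 = 2429115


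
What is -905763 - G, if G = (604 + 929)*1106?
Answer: -2601261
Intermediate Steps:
G = 1695498 (G = 1533*1106 = 1695498)
-905763 - G = -905763 - 1*1695498 = -905763 - 1695498 = -2601261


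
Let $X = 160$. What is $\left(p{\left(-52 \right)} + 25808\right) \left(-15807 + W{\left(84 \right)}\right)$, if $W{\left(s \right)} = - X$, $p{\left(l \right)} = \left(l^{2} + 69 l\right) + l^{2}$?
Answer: $-441136276$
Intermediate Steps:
$p{\left(l \right)} = 2 l^{2} + 69 l$
$W{\left(s \right)} = -160$ ($W{\left(s \right)} = \left(-1\right) 160 = -160$)
$\left(p{\left(-52 \right)} + 25808\right) \left(-15807 + W{\left(84 \right)}\right) = \left(- 52 \left(69 + 2 \left(-52\right)\right) + 25808\right) \left(-15807 - 160\right) = \left(- 52 \left(69 - 104\right) + 25808\right) \left(-15967\right) = \left(\left(-52\right) \left(-35\right) + 25808\right) \left(-15967\right) = \left(1820 + 25808\right) \left(-15967\right) = 27628 \left(-15967\right) = -441136276$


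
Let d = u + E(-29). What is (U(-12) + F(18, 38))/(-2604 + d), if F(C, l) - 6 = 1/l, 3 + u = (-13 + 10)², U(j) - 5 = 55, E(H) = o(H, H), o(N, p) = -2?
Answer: -193/7600 ≈ -0.025395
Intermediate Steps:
E(H) = -2
U(j) = 60 (U(j) = 5 + 55 = 60)
u = 6 (u = -3 + (-13 + 10)² = -3 + (-3)² = -3 + 9 = 6)
F(C, l) = 6 + 1/l
d = 4 (d = 6 - 2 = 4)
(U(-12) + F(18, 38))/(-2604 + d) = (60 + (6 + 1/38))/(-2604 + 4) = (60 + (6 + 1/38))/(-2600) = (60 + 229/38)*(-1/2600) = (2509/38)*(-1/2600) = -193/7600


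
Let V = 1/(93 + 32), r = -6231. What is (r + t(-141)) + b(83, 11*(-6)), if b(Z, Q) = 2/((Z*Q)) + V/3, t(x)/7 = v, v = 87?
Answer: -1924831462/342375 ≈ -5622.0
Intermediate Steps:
t(x) = 609 (t(x) = 7*87 = 609)
V = 1/125 ≈ 0.0080000
b(Z, Q) = 1/375 + 2/(Q*Z) (b(Z, Q) = 2/((Z*Q)) + (1/125)/3 = 2/((Q*Z)) + (1/125)*(⅓) = 2*(1/(Q*Z)) + 1/375 = 2/(Q*Z) + 1/375 = 1/375 + 2/(Q*Z))
(r + t(-141)) + b(83, 11*(-6)) = (-6231 + 609) + (1/375 + 2/((11*(-6))*83)) = -5622 + (1/375 + 2*(1/83)/(-66)) = -5622 + (1/375 + 2*(-1/66)*(1/83)) = -5622 + (1/375 - 1/2739) = -5622 + 788/342375 = -1924831462/342375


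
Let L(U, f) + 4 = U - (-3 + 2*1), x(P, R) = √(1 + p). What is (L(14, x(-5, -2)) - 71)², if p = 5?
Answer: 3600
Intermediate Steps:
x(P, R) = √6 (x(P, R) = √(1 + 5) = √6)
L(U, f) = -3 + U (L(U, f) = -4 + (U - (-3 + 2*1)) = -4 + (U - (-3 + 2)) = -4 + (U - 1*(-1)) = -4 + (U + 1) = -4 + (1 + U) = -3 + U)
(L(14, x(-5, -2)) - 71)² = ((-3 + 14) - 71)² = (11 - 71)² = (-60)² = 3600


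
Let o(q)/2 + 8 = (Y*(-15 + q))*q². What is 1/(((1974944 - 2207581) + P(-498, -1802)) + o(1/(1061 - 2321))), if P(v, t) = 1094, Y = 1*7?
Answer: -142884000/33086076174901 ≈ -4.3186e-6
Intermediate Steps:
Y = 7
o(q) = -16 + 2*q²*(-105 + 7*q) (o(q) = -16 + 2*((7*(-15 + q))*q²) = -16 + 2*((-105 + 7*q)*q²) = -16 + 2*(q²*(-105 + 7*q)) = -16 + 2*q²*(-105 + 7*q))
1/(((1974944 - 2207581) + P(-498, -1802)) + o(1/(1061 - 2321))) = 1/(((1974944 - 2207581) + 1094) + (-16 - 210/(1061 - 2321)² + 14*(1/(1061 - 2321))³)) = 1/((-232637 + 1094) + (-16 - 210*(1/(-1260))² + 14*(1/(-1260))³)) = 1/(-231543 + (-16 - 210*(-1/1260)² + 14*(-1/1260)³)) = 1/(-231543 + (-16 - 210*1/1587600 + 14*(-1/2000376000))) = 1/(-231543 + (-16 - 1/7560 - 1/142884000)) = 1/(-231543 - 2286162901/142884000) = 1/(-33086076174901/142884000) = -142884000/33086076174901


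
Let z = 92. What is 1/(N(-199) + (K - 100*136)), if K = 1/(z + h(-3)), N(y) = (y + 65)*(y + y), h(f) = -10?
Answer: 82/3258025 ≈ 2.5169e-5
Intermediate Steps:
N(y) = 2*y*(65 + y) (N(y) = (65 + y)*(2*y) = 2*y*(65 + y))
K = 1/82 (K = 1/(92 - 10) = 1/82 ≈ 0.012195)
1/(N(-199) + (K - 100*136)) = 1/(2*(-199)*(65 - 199) + (1/82 - 100*136)) = 1/(2*(-199)*(-134) + (1/82 - 13600)) = 1/(53332 - 1115199/82) = 1/(3258025/82) = 82/3258025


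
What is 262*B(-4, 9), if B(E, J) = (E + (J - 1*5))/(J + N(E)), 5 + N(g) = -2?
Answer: 0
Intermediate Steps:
N(g) = -7 (N(g) = -5 - 2 = -7)
B(E, J) = (-5 + E + J)/(-7 + J) (B(E, J) = (E + (J - 1*5))/(J - 7) = (E + (J - 5))/(-7 + J) = (E + (-5 + J))/(-7 + J) = (-5 + E + J)/(-7 + J))
262*B(-4, 9) = 262*((-5 - 4 + 9)/(-7 + 9)) = 262*(0/2) = 262*((1/2)*0) = 262*0 = 0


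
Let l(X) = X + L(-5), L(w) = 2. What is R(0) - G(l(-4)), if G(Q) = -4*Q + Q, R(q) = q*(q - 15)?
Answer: -6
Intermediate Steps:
R(q) = q*(-15 + q)
l(X) = 2 + X (l(X) = X + 2 = 2 + X)
G(Q) = -3*Q
R(0) - G(l(-4)) = 0*(-15 + 0) - (-3)*(2 - 4) = 0*(-15) - (-3)*(-2) = 0 - 1*6 = 0 - 6 = -6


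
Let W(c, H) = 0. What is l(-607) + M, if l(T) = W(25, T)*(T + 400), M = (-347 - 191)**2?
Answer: 289444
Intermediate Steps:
M = 289444 (M = (-538)**2 = 289444)
l(T) = 0 (l(T) = 0*(T + 400) = 0*(400 + T) = 0)
l(-607) + M = 0 + 289444 = 289444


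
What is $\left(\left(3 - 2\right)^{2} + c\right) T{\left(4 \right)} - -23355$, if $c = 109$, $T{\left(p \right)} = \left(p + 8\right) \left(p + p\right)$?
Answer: $33915$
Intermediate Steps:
$T{\left(p \right)} = 2 p \left(8 + p\right)$ ($T{\left(p \right)} = \left(8 + p\right) 2 p = 2 p \left(8 + p\right)$)
$\left(\left(3 - 2\right)^{2} + c\right) T{\left(4 \right)} - -23355 = \left(\left(3 - 2\right)^{2} + 109\right) 2 \cdot 4 \left(8 + 4\right) - -23355 = \left(1^{2} + 109\right) 2 \cdot 4 \cdot 12 + 23355 = \left(1 + 109\right) 96 + 23355 = 110 \cdot 96 + 23355 = 10560 + 23355 = 33915$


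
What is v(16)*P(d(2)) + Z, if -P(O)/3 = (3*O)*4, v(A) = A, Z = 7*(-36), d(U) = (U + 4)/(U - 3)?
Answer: 3204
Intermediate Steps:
d(U) = (4 + U)/(-3 + U)
Z = -252
P(O) = -36*O (P(O) = -3*3*O*4 = -36*O)
v(16)*P(d(2)) + Z = 16*(-36*(4 + 2)/(-3 + 2)) - 252 = 16*(-36*6/(-1)) - 252 = 16*(-(-36)*6) - 252 = 16*(-36*(-6)) - 252 = 16*216 - 252 = 3456 - 252 = 3204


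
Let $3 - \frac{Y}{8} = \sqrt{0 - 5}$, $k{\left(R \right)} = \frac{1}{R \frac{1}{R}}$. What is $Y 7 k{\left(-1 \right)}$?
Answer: $168 - 56 i \sqrt{5} \approx 168.0 - 125.22 i$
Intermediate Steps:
$k{\left(R \right)} = 1$ ($k{\left(R \right)} = 1^{-1} = 1$)
$Y = 24 - 8 i \sqrt{5}$ ($Y = 24 - 8 \sqrt{0 - 5} = 24 - 8 \sqrt{-5} = 24 - 8 i \sqrt{5} \approx 24.0 - 17.889 i$)
$Y 7 k{\left(-1 \right)} = \left(24 - 8 i \sqrt{5}\right) 7 \cdot 1 = \left(168 - 56 i \sqrt{5}\right) 1 = 168 - 56 i \sqrt{5}$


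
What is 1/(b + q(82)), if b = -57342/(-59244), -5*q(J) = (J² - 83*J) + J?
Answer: 9874/9557 ≈ 1.0332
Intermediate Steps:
q(J) = -J²/5 + 82*J/5 (q(J) = -((J² - 83*J) + J)/5 = -(J² - 82*J)/5 = -J²/5 + 82*J/5)
b = 9557/9874 (b = -57342*(-1/59244) = 9557/9874 ≈ 0.96790)
1/(b + q(82)) = 1/(9557/9874 + (⅕)*82*(82 - 1*82)) = 1/(9557/9874 + (⅕)*82*(82 - 82)) = 1/(9557/9874 + (⅕)*82*0) = 1/(9557/9874 + 0) = 1/(9557/9874) = 9874/9557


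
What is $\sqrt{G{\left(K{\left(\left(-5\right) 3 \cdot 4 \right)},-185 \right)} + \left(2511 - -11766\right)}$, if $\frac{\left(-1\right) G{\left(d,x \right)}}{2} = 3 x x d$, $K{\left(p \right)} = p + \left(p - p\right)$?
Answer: $\sqrt{12335277} \approx 3512.2$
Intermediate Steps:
$K{\left(p \right)} = p$ ($K{\left(p \right)} = p + 0 = p$)
$G{\left(d,x \right)} = - 6 d x^{2}$ ($G{\left(d,x \right)} = - 2 \cdot 3 x x d = - 2 \cdot 3 x^{2} d = - 2 \cdot 3 d x^{2} = - 6 d x^{2}$)
$\sqrt{G{\left(K{\left(\left(-5\right) 3 \cdot 4 \right)},-185 \right)} + \left(2511 - -11766\right)} = \sqrt{- 6 \left(-5\right) 3 \cdot 4 \left(-185\right)^{2} + \left(2511 - -11766\right)} = \sqrt{\left(-6\right) \left(\left(-15\right) 4\right) 34225 + \left(2511 + 11766\right)} = \sqrt{\left(-6\right) \left(-60\right) 34225 + 14277} = \sqrt{12321000 + 14277} = \sqrt{12335277}$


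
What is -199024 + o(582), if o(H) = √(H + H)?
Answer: -199024 + 2*√291 ≈ -1.9899e+5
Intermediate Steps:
o(H) = √2*√H (o(H) = √(2*H) = √2*√H)
-199024 + o(582) = -199024 + √2*√582 = -199024 + 2*√291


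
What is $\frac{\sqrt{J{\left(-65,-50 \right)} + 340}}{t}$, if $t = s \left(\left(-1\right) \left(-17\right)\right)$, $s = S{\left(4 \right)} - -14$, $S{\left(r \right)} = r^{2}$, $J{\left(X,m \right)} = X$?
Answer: $\frac{\sqrt{11}}{102} \approx 0.032516$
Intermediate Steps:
$s = 30$ ($s = 4^{2} - -14 = 16 + 14 = 30$)
$t = 510$ ($t = 30 \left(\left(-1\right) \left(-17\right)\right) = 30 \cdot 17 = 510$)
$\frac{\sqrt{J{\left(-65,-50 \right)} + 340}}{t} = \frac{\sqrt{-65 + 340}}{510} = \sqrt{275} \cdot \frac{1}{510} = 5 \sqrt{11} \cdot \frac{1}{510} = \frac{\sqrt{11}}{102}$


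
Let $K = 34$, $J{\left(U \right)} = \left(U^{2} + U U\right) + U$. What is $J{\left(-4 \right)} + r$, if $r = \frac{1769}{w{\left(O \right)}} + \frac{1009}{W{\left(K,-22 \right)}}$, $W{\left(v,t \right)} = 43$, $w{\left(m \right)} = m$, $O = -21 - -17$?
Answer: $- \frac{67215}{172} \approx -390.78$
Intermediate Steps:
$O = -4$ ($O = -21 + 17 = -4$)
$J{\left(U \right)} = U + 2 U^{2}$ ($J{\left(U \right)} = \left(U^{2} + U^{2}\right) + U = 2 U^{2} + U = U + 2 U^{2}$)
$r = - \frac{72031}{172}$ ($r = \frac{1769}{-4} + \frac{1009}{43} = 1769 \left(- \frac{1}{4}\right) + 1009 \cdot \frac{1}{43} = - \frac{1769}{4} + \frac{1009}{43} = - \frac{72031}{172} \approx -418.78$)
$J{\left(-4 \right)} + r = - 4 \left(1 + 2 \left(-4\right)\right) - \frac{72031}{172} = - 4 \left(1 - 8\right) - \frac{72031}{172} = \left(-4\right) \left(-7\right) - \frac{72031}{172} = 28 - \frac{72031}{172} = - \frac{67215}{172}$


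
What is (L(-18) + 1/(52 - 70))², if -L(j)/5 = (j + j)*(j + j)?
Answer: 13605122881/324 ≈ 4.1991e+7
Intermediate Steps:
L(j) = -20*j² (L(j) = -5*(j + j)*(j + j) = -5*2*j*2*j = -20*j²)
(L(-18) + 1/(52 - 70))² = (-20*(-18)² + 1/(52 - 70))² = (-20*324 + 1/(-18))² = (-6480 - 1/18)² = (-116641/18)² = 13605122881/324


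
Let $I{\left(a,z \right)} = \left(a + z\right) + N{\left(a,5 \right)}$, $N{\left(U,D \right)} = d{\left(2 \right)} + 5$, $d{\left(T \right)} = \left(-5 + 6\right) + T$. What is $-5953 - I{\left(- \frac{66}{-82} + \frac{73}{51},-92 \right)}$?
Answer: $- \frac{12276755}{2091} \approx -5871.2$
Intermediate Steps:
$d{\left(T \right)} = 1 + T$
$N{\left(U,D \right)} = 8$ ($N{\left(U,D \right)} = \left(1 + 2\right) + 5 = 3 + 5 = 8$)
$I{\left(a,z \right)} = 8 + a + z$ ($I{\left(a,z \right)} = \left(a + z\right) + 8 = 8 + a + z$)
$-5953 - I{\left(- \frac{66}{-82} + \frac{73}{51},-92 \right)} = -5953 - \left(8 + \left(- \frac{66}{-82} + \frac{73}{51}\right) - 92\right) = -5953 - \left(8 + \left(\left(-66\right) \left(- \frac{1}{82}\right) + 73 \cdot \frac{1}{51}\right) - 92\right) = -5953 - \left(8 + \left(\frac{33}{41} + \frac{73}{51}\right) - 92\right) = -5953 - \left(8 + \frac{4676}{2091} - 92\right) = -5953 - - \frac{170968}{2091} = -5953 + \frac{170968}{2091} = - \frac{12276755}{2091}$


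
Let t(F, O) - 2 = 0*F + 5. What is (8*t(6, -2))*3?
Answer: 168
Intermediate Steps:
t(F, O) = 7 (t(F, O) = 2 + (0*F + 5) = 2 + (0 + 5) = 2 + 5 = 7)
(8*t(6, -2))*3 = (8*7)*3 = 56*3 = 168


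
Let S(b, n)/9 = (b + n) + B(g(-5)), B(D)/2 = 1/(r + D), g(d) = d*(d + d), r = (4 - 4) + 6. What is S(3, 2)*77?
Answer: 13959/4 ≈ 3489.8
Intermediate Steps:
r = 6 (r = 0 + 6 = 6)
g(d) = 2*d² (g(d) = d*(2*d) = 2*d²)
B(D) = 2/(6 + D)
S(b, n) = 9/28 + 9*b + 9*n (S(b, n) = 9*((b + n) + 2/(6 + 2*(-5)²)) = 9*((b + n) + 2/(6 + 2*25)) = 9*((b + n) + 2/(6 + 50)) = 9*((b + n) + 2/56) = 9*((b + n) + 2*(1/56)) = 9*((b + n) + 1/28) = 9*(1/28 + b + n) = 9/28 + 9*b + 9*n)
S(3, 2)*77 = (9/28 + 9*3 + 9*2)*77 = (9/28 + 27 + 18)*77 = (1269/28)*77 = 13959/4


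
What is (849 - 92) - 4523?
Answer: -3766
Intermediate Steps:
(849 - 92) - 4523 = 757 - 4523 = -3766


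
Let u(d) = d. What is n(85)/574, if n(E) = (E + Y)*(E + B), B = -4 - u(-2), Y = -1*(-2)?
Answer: 7221/574 ≈ 12.580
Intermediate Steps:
Y = 2
B = -2 (B = -4 - 1*(-2) = -4 + 2 = -2)
n(E) = (-2 + E)*(2 + E) (n(E) = (E + 2)*(E - 2) = (2 + E)*(-2 + E) = (-2 + E)*(2 + E))
n(85)/574 = (-4 + 85²)/574 = (-4 + 7225)*(1/574) = 7221*(1/574) = 7221/574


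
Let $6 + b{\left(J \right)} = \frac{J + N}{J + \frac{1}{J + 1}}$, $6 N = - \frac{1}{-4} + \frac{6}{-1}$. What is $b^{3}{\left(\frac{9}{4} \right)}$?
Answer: $- \frac{84315766625}{508169592} \approx -165.92$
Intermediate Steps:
$N = - \frac{23}{24}$ ($N = \frac{- \frac{1}{-4} + \frac{6}{-1}}{6} = \frac{\left(-1\right) \left(- \frac{1}{4}\right) + 6 \left(-1\right)}{6} = \frac{\frac{1}{4} - 6}{6} = \frac{1}{6} \left(- \frac{23}{4}\right) = - \frac{23}{24} \approx -0.95833$)
$b{\left(J \right)} = -6 + \frac{- \frac{23}{24} + J}{J + \frac{1}{1 + J}}$ ($b{\left(J \right)} = -6 + \frac{J - \frac{23}{24}}{J + \frac{1}{J + 1}} = -6 + \frac{- \frac{23}{24} + J}{J + \frac{1}{1 + J}}$)
$b^{3}{\left(\frac{9}{4} \right)} = \left(\frac{-167 - 143 \cdot \frac{9}{4} - 120 \left(\frac{9}{4}\right)^{2}}{24 \left(1 + \frac{9}{4} + \left(\frac{9}{4}\right)^{2}\right)}\right)^{3} = \left(\frac{-167 - 143 \cdot 9 \cdot \frac{1}{4} - 120 \left(9 \cdot \frac{1}{4}\right)^{2}}{24 \left(1 + 9 \cdot \frac{1}{4} + \left(9 \cdot \frac{1}{4}\right)^{2}\right)}\right)^{3} = \left(\frac{-167 - \frac{1287}{4} - 120 \left(\frac{9}{4}\right)^{2}}{24 \left(1 + \frac{9}{4} + \left(\frac{9}{4}\right)^{2}\right)}\right)^{3} = \left(\frac{-167 - \frac{1287}{4} - \frac{1215}{2}}{24 \left(1 + \frac{9}{4} + \frac{81}{16}\right)}\right)^{3} = \left(\frac{-167 - \frac{1287}{4} - \frac{1215}{2}}{24 \cdot \frac{133}{16}}\right)^{3} = \left(\frac{1}{24} \cdot \frac{16}{133} \left(- \frac{4385}{4}\right)\right)^{3} = \left(- \frac{4385}{798}\right)^{3} = - \frac{84315766625}{508169592}$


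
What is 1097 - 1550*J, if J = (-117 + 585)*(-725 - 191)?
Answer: 664467497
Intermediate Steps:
J = -428688 (J = 468*(-916) = -428688)
1097 - 1550*J = 1097 - 1550*(-428688) = 1097 + 664466400 = 664467497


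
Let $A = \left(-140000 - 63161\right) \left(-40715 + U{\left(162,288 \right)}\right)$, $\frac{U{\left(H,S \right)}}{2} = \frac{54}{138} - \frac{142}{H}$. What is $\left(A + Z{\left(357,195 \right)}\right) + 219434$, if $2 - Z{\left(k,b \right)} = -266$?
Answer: $\frac{15410953934159}{1863} \approx 8.2721 \cdot 10^{9}$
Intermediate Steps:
$U{\left(H,S \right)} = \frac{18}{23} - \frac{284}{H}$ ($U{\left(H,S \right)} = 2 \left(\frac{54}{138} - \frac{142}{H}\right) = 2 \left(54 \cdot \frac{1}{138} - \frac{142}{H}\right) = 2 \left(\frac{9}{23} - \frac{142}{H}\right) = \frac{18}{23} - \frac{284}{H}$)
$Z{\left(k,b \right)} = 268$ ($Z{\left(k,b \right)} = 2 - -266 = 2 + 266 = 268$)
$A = \frac{15410544629333}{1863}$ ($A = \left(-140000 - 63161\right) \left(-40715 + \left(\frac{18}{23} - \frac{284}{162}\right)\right) = - 203161 \left(-40715 + \left(\frac{18}{23} - \frac{142}{81}\right)\right) = - 203161 \left(-40715 - \frac{1808}{1863}\right) = \left(-203161\right) \left(- \frac{75853853}{1863}\right) = \frac{15410544629333}{1863} \approx 8.2719 \cdot 10^{9}$)
$\left(A + Z{\left(357,195 \right)}\right) + 219434 = \left(\frac{15410544629333}{1863} + 268\right) + 219434 = \frac{15410545128617}{1863} + 219434 = \frac{15410953934159}{1863}$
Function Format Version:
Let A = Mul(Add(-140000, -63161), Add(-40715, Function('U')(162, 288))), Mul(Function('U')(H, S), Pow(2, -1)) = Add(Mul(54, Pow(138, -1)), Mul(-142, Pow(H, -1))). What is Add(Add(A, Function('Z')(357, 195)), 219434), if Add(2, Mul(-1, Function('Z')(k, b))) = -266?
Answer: Rational(15410953934159, 1863) ≈ 8.2721e+9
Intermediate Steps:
Function('U')(H, S) = Add(Rational(18, 23), Mul(-284, Pow(H, -1))) (Function('U')(H, S) = Mul(2, Add(Mul(54, Pow(138, -1)), Mul(-142, Pow(H, -1)))) = Mul(2, Add(Mul(54, Rational(1, 138)), Mul(-142, Pow(H, -1)))) = Mul(2, Add(Rational(9, 23), Mul(-142, Pow(H, -1)))) = Add(Rational(18, 23), Mul(-284, Pow(H, -1))))
Function('Z')(k, b) = 268 (Function('Z')(k, b) = Add(2, Mul(-1, -266)) = Add(2, 266) = 268)
A = Rational(15410544629333, 1863) (A = Mul(Add(-140000, -63161), Add(-40715, Add(Rational(18, 23), Mul(-284, Pow(162, -1))))) = Mul(-203161, Add(-40715, Add(Rational(18, 23), Mul(-284, Rational(1, 162))))) = Mul(-203161, Add(-40715, Add(Rational(18, 23), Rational(-142, 81)))) = Mul(-203161, Add(-40715, Rational(-1808, 1863))) = Mul(-203161, Rational(-75853853, 1863)) = Rational(15410544629333, 1863) ≈ 8.2719e+9)
Add(Add(A, Function('Z')(357, 195)), 219434) = Add(Add(Rational(15410544629333, 1863), 268), 219434) = Add(Rational(15410545128617, 1863), 219434) = Rational(15410953934159, 1863)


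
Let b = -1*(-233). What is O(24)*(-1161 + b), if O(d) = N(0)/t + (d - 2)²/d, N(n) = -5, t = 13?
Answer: -715952/39 ≈ -18358.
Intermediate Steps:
b = 233
O(d) = -5/13 + (-2 + d)²/d (O(d) = -5/13 + (d - 2)²/d = -5*1/13 + (-2 + d)²/d = -5/13 + (-2 + d)²/d)
O(24)*(-1161 + b) = (-5/13 + (-2 + 24)²/24)*(-1161 + 233) = (-5/13 + (1/24)*22²)*(-928) = (-5/13 + (1/24)*484)*(-928) = (-5/13 + 121/6)*(-928) = (1543/78)*(-928) = -715952/39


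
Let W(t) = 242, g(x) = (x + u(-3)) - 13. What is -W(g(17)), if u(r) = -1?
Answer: -242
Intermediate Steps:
g(x) = -14 + x (g(x) = (x - 1) - 13 = (-1 + x) - 13 = -14 + x)
-W(g(17)) = -1*242 = -242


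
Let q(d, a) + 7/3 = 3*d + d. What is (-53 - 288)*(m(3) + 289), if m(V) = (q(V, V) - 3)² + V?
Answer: -1032548/9 ≈ -1.1473e+5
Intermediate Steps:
q(d, a) = -7/3 + 4*d (q(d, a) = -7/3 + (3*d + d) = -7/3 + 4*d)
m(V) = V + (-16/3 + 4*V)² (m(V) = ((-7/3 + 4*V) - 3)² + V = (-16/3 + 4*V)² + V = V + (-16/3 + 4*V)²)
(-53 - 288)*(m(3) + 289) = (-53 - 288)*((256/9 + 16*3² - 125/3*3) + 289) = -341*((256/9 + 16*9 - 125) + 289) = -341*((256/9 + 144 - 125) + 289) = -341*(427/9 + 289) = -341*3028/9 = -1032548/9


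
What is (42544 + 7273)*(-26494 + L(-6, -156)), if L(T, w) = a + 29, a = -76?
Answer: -1322192997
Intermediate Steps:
L(T, w) = -47 (L(T, w) = -76 + 29 = -47)
(42544 + 7273)*(-26494 + L(-6, -156)) = (42544 + 7273)*(-26494 - 47) = 49817*(-26541) = -1322192997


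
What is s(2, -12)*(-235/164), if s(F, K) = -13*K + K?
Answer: -8460/41 ≈ -206.34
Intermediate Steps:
s(F, K) = -12*K
s(2, -12)*(-235/164) = (-12*(-12))*(-235/164) = 144*(-235*1/164) = 144*(-235/164) = -8460/41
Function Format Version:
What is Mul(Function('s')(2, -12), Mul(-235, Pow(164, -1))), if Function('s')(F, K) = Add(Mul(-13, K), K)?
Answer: Rational(-8460, 41) ≈ -206.34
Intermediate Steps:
Function('s')(F, K) = Mul(-12, K)
Mul(Function('s')(2, -12), Mul(-235, Pow(164, -1))) = Mul(Mul(-12, -12), Mul(-235, Pow(164, -1))) = Mul(144, Mul(-235, Rational(1, 164))) = Mul(144, Rational(-235, 164)) = Rational(-8460, 41)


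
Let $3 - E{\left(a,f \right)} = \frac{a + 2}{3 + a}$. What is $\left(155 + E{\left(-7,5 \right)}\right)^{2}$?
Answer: $\frac{393129}{16} \approx 24571.0$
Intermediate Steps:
$E{\left(a,f \right)} = 3 - \frac{2 + a}{3 + a}$ ($E{\left(a,f \right)} = 3 - \frac{a + 2}{3 + a} = 3 - \frac{2 + a}{3 + a}$)
$\left(155 + E{\left(-7,5 \right)}\right)^{2} = \left(155 + \frac{7 + 2 \left(-7\right)}{3 - 7}\right)^{2} = \left(155 + \frac{7 - 14}{-4}\right)^{2} = \left(155 - - \frac{7}{4}\right)^{2} = \left(155 + \frac{7}{4}\right)^{2} = \left(\frac{627}{4}\right)^{2} = \frac{393129}{16}$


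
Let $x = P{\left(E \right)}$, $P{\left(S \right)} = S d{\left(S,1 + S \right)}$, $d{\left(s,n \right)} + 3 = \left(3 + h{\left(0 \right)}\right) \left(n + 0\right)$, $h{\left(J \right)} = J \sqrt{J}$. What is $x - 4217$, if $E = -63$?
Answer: $7690$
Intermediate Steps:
$h{\left(J \right)} = J^{\frac{3}{2}}$
$d{\left(s,n \right)} = -3 + 3 n$ ($d{\left(s,n \right)} = -3 + \left(3 + 0^{\frac{3}{2}}\right) \left(n + 0\right) = -3 + \left(3 + 0\right) n = -3 + 3 n$)
$P{\left(S \right)} = 3 S^{2}$ ($P{\left(S \right)} = S \left(-3 + 3 \left(1 + S\right)\right) = S \left(-3 + \left(3 + 3 S\right)\right) = S 3 S = 3 S^{2}$)
$x = 11907$ ($x = 3 \left(-63\right)^{2} = 3 \cdot 3969 = 11907$)
$x - 4217 = 11907 - 4217 = 7690$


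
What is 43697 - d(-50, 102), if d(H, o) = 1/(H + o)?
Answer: 2272243/52 ≈ 43697.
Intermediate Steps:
43697 - d(-50, 102) = 43697 - 1/(-50 + 102) = 43697 - 1/52 = 2272243/52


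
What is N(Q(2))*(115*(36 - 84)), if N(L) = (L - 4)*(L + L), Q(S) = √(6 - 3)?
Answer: -33120 + 44160*√3 ≈ 43367.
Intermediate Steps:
Q(S) = √3
N(L) = 2*L*(-4 + L) (N(L) = (-4 + L)*(2*L) = 2*L*(-4 + L))
N(Q(2))*(115*(36 - 84)) = (2*√3*(-4 + √3))*(115*(36 - 84)) = (2*√3*(-4 + √3))*(115*(-48)) = (2*√3*(-4 + √3))*(-5520) = -11040*√3*(-4 + √3)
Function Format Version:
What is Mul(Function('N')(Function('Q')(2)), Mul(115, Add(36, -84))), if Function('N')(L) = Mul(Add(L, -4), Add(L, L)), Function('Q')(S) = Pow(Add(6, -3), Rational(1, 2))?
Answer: Add(-33120, Mul(44160, Pow(3, Rational(1, 2)))) ≈ 43367.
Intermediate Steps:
Function('Q')(S) = Pow(3, Rational(1, 2))
Function('N')(L) = Mul(2, L, Add(-4, L)) (Function('N')(L) = Mul(Add(-4, L), Mul(2, L)) = Mul(2, L, Add(-4, L)))
Mul(Function('N')(Function('Q')(2)), Mul(115, Add(36, -84))) = Mul(Mul(2, Pow(3, Rational(1, 2)), Add(-4, Pow(3, Rational(1, 2)))), Mul(115, Add(36, -84))) = Mul(Mul(2, Pow(3, Rational(1, 2)), Add(-4, Pow(3, Rational(1, 2)))), Mul(115, -48)) = Mul(Mul(2, Pow(3, Rational(1, 2)), Add(-4, Pow(3, Rational(1, 2)))), -5520) = Mul(-11040, Pow(3, Rational(1, 2)), Add(-4, Pow(3, Rational(1, 2))))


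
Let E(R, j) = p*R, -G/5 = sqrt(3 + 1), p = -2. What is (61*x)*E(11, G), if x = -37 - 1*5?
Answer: 56364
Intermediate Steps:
x = -42 (x = -37 - 5 = -42)
G = -10 (G = -5*sqrt(3 + 1) = -5*sqrt(4) = -5*2 = -10)
E(R, j) = -2*R
(61*x)*E(11, G) = (61*(-42))*(-2*11) = -2562*(-22) = 56364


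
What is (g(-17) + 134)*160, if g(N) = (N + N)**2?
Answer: 206400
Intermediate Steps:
g(N) = 4*N**2 (g(N) = (2*N)**2 = 4*N**2)
(g(-17) + 134)*160 = (4*(-17)**2 + 134)*160 = (4*289 + 134)*160 = (1156 + 134)*160 = 1290*160 = 206400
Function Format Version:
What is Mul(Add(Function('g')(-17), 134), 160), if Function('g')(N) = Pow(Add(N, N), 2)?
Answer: 206400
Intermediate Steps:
Function('g')(N) = Mul(4, Pow(N, 2)) (Function('g')(N) = Pow(Mul(2, N), 2) = Mul(4, Pow(N, 2)))
Mul(Add(Function('g')(-17), 134), 160) = Mul(Add(Mul(4, Pow(-17, 2)), 134), 160) = Mul(Add(Mul(4, 289), 134), 160) = Mul(Add(1156, 134), 160) = Mul(1290, 160) = 206400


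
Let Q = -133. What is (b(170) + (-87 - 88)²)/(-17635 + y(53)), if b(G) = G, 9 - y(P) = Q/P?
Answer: -326427/186809 ≈ -1.7474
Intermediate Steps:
y(P) = 9 + 133/P (y(P) = 9 - (-133)/P = 9 + 133/P)
(b(170) + (-87 - 88)²)/(-17635 + y(53)) = (170 + (-87 - 88)²)/(-17635 + (9 + 133/53)) = (170 + (-175)²)/(-17635 + (9 + 133*(1/53))) = (170 + 30625)/(-17635 + (9 + 133/53)) = 30795/(-17635 + 610/53) = 30795/(-934045/53) = 30795*(-53/934045) = -326427/186809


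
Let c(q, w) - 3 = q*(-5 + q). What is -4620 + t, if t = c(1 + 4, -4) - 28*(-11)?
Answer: -4309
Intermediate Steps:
c(q, w) = 3 + q*(-5 + q)
t = 311 (t = (3 + (1 + 4)² - 5*(1 + 4)) - 28*(-11) = (3 + 5² - 5*5) + 308 = (3 + 25 - 25) + 308 = 3 + 308 = 311)
-4620 + t = -4620 + 311 = -4309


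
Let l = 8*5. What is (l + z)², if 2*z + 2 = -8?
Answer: 1225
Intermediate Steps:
l = 40
z = -5 (z = -1 + (½)*(-8) = -1 - 4 = -5)
(l + z)² = (40 - 5)² = 35² = 1225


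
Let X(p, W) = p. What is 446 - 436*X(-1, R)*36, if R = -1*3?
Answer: 16142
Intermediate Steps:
R = -3
446 - 436*X(-1, R)*36 = 446 - (-436)*36 = 446 - 436*(-36) = 446 + 15696 = 16142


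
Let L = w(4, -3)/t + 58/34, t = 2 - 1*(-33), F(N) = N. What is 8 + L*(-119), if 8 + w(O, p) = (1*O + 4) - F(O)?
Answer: -907/5 ≈ -181.40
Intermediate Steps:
w(O, p) = -4 (w(O, p) = -8 + ((1*O + 4) - O) = -8 + ((O + 4) - O) = -8 + ((4 + O) - O) = -8 + 4 = -4)
t = 35 (t = 2 + 33 = 35)
L = 947/595 (L = -4/35 + 58/34 = -4*1/35 + 58*(1/34) = -4/35 + 29/17 = 947/595 ≈ 1.5916)
8 + L*(-119) = 8 + (947/595)*(-119) = 8 - 947/5 = -907/5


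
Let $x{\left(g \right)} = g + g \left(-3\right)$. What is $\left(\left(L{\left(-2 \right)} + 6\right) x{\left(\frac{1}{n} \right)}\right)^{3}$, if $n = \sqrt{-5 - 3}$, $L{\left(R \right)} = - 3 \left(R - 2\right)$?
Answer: $- 1458 i \sqrt{2} \approx - 2061.9 i$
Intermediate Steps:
$L{\left(R \right)} = 6 - 3 R$ ($L{\left(R \right)} = - 3 \left(-2 + R\right) = 6 - 3 R$)
$n = 2 i \sqrt{2}$ ($n = \sqrt{-8} = 2 i \sqrt{2} \approx 2.8284 i$)
$x{\left(g \right)} = - 2 g$ ($x{\left(g \right)} = g - 3 g = - 2 g$)
$\left(\left(L{\left(-2 \right)} + 6\right) x{\left(\frac{1}{n} \right)}\right)^{3} = \left(\left(\left(6 - -6\right) + 6\right) \left(- \frac{2}{2 i \sqrt{2}}\right)\right)^{3} = \left(\left(\left(6 + 6\right) + 6\right) \left(- 2 \left(- \frac{i \sqrt{2}}{4}\right)\right)\right)^{3} = \left(\left(12 + 6\right) \frac{i \sqrt{2}}{2}\right)^{3} = \left(18 \frac{i \sqrt{2}}{2}\right)^{3} = \left(9 i \sqrt{2}\right)^{3} = - 1458 i \sqrt{2}$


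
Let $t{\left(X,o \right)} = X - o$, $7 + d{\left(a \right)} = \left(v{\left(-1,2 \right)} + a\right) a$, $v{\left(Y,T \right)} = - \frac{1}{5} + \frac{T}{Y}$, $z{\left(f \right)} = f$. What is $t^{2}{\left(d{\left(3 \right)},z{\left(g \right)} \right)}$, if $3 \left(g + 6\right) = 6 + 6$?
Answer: $\frac{169}{25} \approx 6.76$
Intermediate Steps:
$g = -2$ ($g = -6 + \frac{6 + 6}{3} = -6 + \frac{1}{3} \cdot 12 = -6 + 4 = -2$)
$v{\left(Y,T \right)} = - \frac{1}{5} + \frac{T}{Y}$ ($v{\left(Y,T \right)} = \left(-1\right) \frac{1}{5} + \frac{T}{Y} = - \frac{1}{5} + \frac{T}{Y}$)
$d{\left(a \right)} = -7 + a \left(- \frac{11}{5} + a\right)$ ($d{\left(a \right)} = -7 + \left(\frac{2 - - \frac{1}{5}}{-1} + a\right) a = -7 + \left(- (2 + \frac{1}{5}) + a\right) a = -7 + \left(\left(-1\right) \frac{11}{5} + a\right) a = -7 + \left(- \frac{11}{5} + a\right) a = -7 + a \left(- \frac{11}{5} + a\right)$)
$t^{2}{\left(d{\left(3 \right)},z{\left(g \right)} \right)} = \left(\left(-7 + 3^{2} - \frac{33}{5}\right) - -2\right)^{2} = \left(\left(-7 + 9 - \frac{33}{5}\right) + 2\right)^{2} = \left(- \frac{23}{5} + 2\right)^{2} = \left(- \frac{13}{5}\right)^{2} = \frac{169}{25}$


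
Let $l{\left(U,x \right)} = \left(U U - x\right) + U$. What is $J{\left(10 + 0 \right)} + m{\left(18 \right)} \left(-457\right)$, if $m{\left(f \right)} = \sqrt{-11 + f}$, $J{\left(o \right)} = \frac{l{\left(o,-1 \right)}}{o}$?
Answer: $\frac{111}{10} - 457 \sqrt{7} \approx -1198.0$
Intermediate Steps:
$l{\left(U,x \right)} = U + U^{2} - x$ ($l{\left(U,x \right)} = \left(U^{2} - x\right) + U = U + U^{2} - x$)
$J{\left(o \right)} = \frac{1 + o + o^{2}}{o}$ ($J{\left(o \right)} = \frac{o + o^{2} - -1}{o} = \frac{o + o^{2} + 1}{o} = \frac{1 + o + o^{2}}{o}$)
$J{\left(10 + 0 \right)} + m{\left(18 \right)} \left(-457\right) = \left(1 + \left(10 + 0\right) + \frac{1}{10 + 0}\right) + \sqrt{-11 + 18} \left(-457\right) = \left(1 + 10 + \frac{1}{10}\right) + \sqrt{7} \left(-457\right) = \left(1 + 10 + \frac{1}{10}\right) - 457 \sqrt{7} = \frac{111}{10} - 457 \sqrt{7}$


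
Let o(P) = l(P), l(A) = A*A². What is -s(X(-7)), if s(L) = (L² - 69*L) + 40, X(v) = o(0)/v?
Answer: -40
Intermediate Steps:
l(A) = A³
o(P) = P³
X(v) = 0 (X(v) = 0³/v = 0/v = 0)
s(L) = 40 + L² - 69*L
-s(X(-7)) = -(40 + 0² - 69*0) = -(40 + 0 + 0) = -1*40 = -40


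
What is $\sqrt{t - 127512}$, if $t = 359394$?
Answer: $\sqrt{231882} \approx 481.54$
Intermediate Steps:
$\sqrt{t - 127512} = \sqrt{359394 - 127512} = \sqrt{231882}$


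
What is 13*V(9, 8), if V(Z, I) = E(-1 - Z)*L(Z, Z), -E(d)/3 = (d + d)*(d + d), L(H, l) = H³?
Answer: -11372400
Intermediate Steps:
E(d) = -12*d² (E(d) = -3*(d + d)*(d + d) = -3*2*d*2*d = -12*d²)
V(Z, I) = -12*Z³*(-1 - Z)² (V(Z, I) = (-12*(-1 - Z)²)*Z³ = -12*Z³*(-1 - Z)²)
13*V(9, 8) = 13*(-12*9³*(1 + 9)²) = 13*(-12*729*10²) = 13*(-12*729*100) = 13*(-874800) = -11372400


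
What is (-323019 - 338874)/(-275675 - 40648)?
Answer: 220631/105441 ≈ 2.0925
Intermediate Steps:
(-323019 - 338874)/(-275675 - 40648) = -661893/(-316323) = -661893*(-1/316323) = 220631/105441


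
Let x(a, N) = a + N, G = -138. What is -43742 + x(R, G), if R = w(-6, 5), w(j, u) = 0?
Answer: -43880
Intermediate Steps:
R = 0
x(a, N) = N + a
-43742 + x(R, G) = -43742 + (-138 + 0) = -43742 - 138 = -43880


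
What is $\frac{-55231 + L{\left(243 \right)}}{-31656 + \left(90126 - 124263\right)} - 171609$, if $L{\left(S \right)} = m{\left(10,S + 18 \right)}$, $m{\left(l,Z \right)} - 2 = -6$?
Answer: $- \frac{11290615702}{65793} \approx -1.7161 \cdot 10^{5}$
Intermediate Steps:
$m{\left(l,Z \right)} = -4$ ($m{\left(l,Z \right)} = 2 - 6 = -4$)
$L{\left(S \right)} = -4$
$\frac{-55231 + L{\left(243 \right)}}{-31656 + \left(90126 - 124263\right)} - 171609 = \frac{-55231 - 4}{-31656 + \left(90126 - 124263\right)} - 171609 = - \frac{55235}{-31656 + \left(90126 - 124263\right)} - 171609 = - \frac{55235}{-31656 - 34137} - 171609 = - \frac{55235}{-65793} - 171609 = \left(-55235\right) \left(- \frac{1}{65793}\right) - 171609 = \frac{55235}{65793} - 171609 = - \frac{11290615702}{65793}$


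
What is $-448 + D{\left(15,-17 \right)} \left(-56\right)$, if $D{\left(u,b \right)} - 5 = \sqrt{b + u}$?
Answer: $-728 - 56 i \sqrt{2} \approx -728.0 - 79.196 i$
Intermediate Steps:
$D{\left(u,b \right)} = 5 + \sqrt{b + u}$
$-448 + D{\left(15,-17 \right)} \left(-56\right) = -448 + \left(5 + \sqrt{-17 + 15}\right) \left(-56\right) = -448 + \left(5 + \sqrt{-2}\right) \left(-56\right) = -448 + \left(5 + i \sqrt{2}\right) \left(-56\right) = -448 - \left(280 + 56 i \sqrt{2}\right) = -728 - 56 i \sqrt{2}$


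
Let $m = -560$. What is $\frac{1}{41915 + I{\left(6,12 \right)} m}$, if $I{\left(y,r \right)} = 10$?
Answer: $\frac{1}{36315} \approx 2.7537 \cdot 10^{-5}$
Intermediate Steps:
$\frac{1}{41915 + I{\left(6,12 \right)} m} = \frac{1}{41915 + 10 \left(-560\right)} = \frac{1}{41915 - 5600} = \frac{1}{36315}$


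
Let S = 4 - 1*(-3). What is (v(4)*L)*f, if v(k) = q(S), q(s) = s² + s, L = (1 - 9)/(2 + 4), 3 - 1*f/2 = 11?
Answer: 3584/3 ≈ 1194.7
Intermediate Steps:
f = -16 (f = 6 - 2*11 = 6 - 22 = -16)
S = 7 (S = 4 + 3 = 7)
L = -4/3 (L = -8/6 = -8*⅙ = -4/3 ≈ -1.3333)
q(s) = s + s²
v(k) = 56 (v(k) = 7*(1 + 7) = 7*8 = 56)
(v(4)*L)*f = (56*(-4/3))*(-16) = -224/3*(-16) = 3584/3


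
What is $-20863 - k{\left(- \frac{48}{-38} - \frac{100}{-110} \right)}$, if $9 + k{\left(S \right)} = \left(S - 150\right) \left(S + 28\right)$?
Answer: $- \frac{716093398}{43681} \approx -16394.0$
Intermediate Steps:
$k{\left(S \right)} = -9 + \left(-150 + S\right) \left(28 + S\right)$ ($k{\left(S \right)} = -9 + \left(S - 150\right) \left(S + 28\right) = -9 + \left(-150 + S\right) \left(28 + S\right)$)
$-20863 - k{\left(- \frac{48}{-38} - \frac{100}{-110} \right)} = -20863 - \left(-4209 + \left(- \frac{48}{-38} - \frac{100}{-110}\right)^{2} - 122 \left(- \frac{48}{-38} - \frac{100}{-110}\right)\right) = -20863 - \left(-4209 + \left(\left(-48\right) \left(- \frac{1}{38}\right) - - \frac{10}{11}\right)^{2} - 122 \left(\left(-48\right) \left(- \frac{1}{38}\right) - - \frac{10}{11}\right)\right) = -20863 - \left(-4209 + \left(\frac{24}{19} + \frac{10}{11}\right)^{2} - 122 \left(\frac{24}{19} + \frac{10}{11}\right)\right) = -20863 - \left(-4209 + \left(\frac{454}{209}\right)^{2} - \frac{55388}{209}\right) = -20863 - \left(-4209 + \frac{206116}{43681} - \frac{55388}{209}\right) = -20863 - - \frac{195223305}{43681} = -20863 + \frac{195223305}{43681} = - \frac{716093398}{43681}$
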